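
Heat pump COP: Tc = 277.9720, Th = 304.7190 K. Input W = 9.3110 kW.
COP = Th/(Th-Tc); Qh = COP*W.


COP = 304.7190 / 26.7470 = 11.3926
Qh = 11.3926 * 9.3110 = 106.0769 kW

COP = 11.3926, Qh = 106.0769 kW


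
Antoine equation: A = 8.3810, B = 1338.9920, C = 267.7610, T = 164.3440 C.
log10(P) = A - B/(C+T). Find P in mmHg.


C+T = 432.1050
B/(C+T) = 3.0988
log10(P) = 8.3810 - 3.0988 = 5.2822
P = 10^5.2822 = 191529.0496 mmHg

191529.0496 mmHg


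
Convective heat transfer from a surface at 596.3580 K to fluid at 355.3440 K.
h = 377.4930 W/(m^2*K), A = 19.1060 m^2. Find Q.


dT = 241.0140 K
Q = 377.4930 * 19.1060 * 241.0140 = 1738284.8565 W

1738284.8565 W


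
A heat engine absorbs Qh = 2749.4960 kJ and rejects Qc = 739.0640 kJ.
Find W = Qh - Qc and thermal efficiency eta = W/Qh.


W = 2749.4960 - 739.0640 = 2010.4320 kJ
eta = 2010.4320 / 2749.4960 = 0.7312 = 73.1200%

W = 2010.4320 kJ, eta = 73.1200%


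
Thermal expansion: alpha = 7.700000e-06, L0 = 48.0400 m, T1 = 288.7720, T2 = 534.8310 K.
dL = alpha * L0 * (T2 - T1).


dT = 246.0590 K
dL = 7.700000e-06 * 48.0400 * 246.0590 = 0.091019 m
L_final = 48.131019 m

dL = 0.091019 m


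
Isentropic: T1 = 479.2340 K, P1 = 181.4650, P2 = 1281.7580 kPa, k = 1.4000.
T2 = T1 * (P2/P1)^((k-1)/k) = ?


(k-1)/k = 0.2857
(P2/P1)^exp = 1.7481
T2 = 479.2340 * 1.7481 = 837.7662 K

837.7662 K


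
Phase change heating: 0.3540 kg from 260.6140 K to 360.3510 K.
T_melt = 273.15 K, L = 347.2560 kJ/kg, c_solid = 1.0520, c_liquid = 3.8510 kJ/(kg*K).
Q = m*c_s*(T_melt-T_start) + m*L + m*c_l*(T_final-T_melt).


Q1 (sensible, solid) = 0.3540 * 1.0520 * 12.5360 = 4.6685 kJ
Q2 (latent) = 0.3540 * 347.2560 = 122.9286 kJ
Q3 (sensible, liquid) = 0.3540 * 3.8510 * 87.2010 = 118.8771 kJ
Q_total = 246.4742 kJ

246.4742 kJ


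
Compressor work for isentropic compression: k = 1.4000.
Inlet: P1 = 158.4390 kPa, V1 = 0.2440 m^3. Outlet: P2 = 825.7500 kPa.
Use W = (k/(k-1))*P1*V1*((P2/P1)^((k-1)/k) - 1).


(k-1)/k = 0.2857
(P2/P1)^exp = 1.6027
W = 3.5000 * 158.4390 * 0.2440 * (1.6027 - 1) = 81.5500 kJ

81.5500 kJ


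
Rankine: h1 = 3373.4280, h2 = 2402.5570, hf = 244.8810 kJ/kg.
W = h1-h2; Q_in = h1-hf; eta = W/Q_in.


W = 970.8710 kJ/kg
Q_in = 3128.5470 kJ/kg
eta = 0.3103 = 31.0326%

eta = 31.0326%


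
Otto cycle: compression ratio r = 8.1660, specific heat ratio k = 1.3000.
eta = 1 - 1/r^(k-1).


r^(k-1) = 1.8776
eta = 1 - 1/1.8776 = 0.4674 = 46.7405%

46.7405%


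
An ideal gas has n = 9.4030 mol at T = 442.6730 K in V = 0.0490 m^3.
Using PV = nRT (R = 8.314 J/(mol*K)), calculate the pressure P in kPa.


P = nRT/V = 9.4030 * 8.314 * 442.6730 / 0.0490
= 34606.6444 / 0.0490 = 706258.0485 Pa = 706.2580 kPa

706.2580 kPa


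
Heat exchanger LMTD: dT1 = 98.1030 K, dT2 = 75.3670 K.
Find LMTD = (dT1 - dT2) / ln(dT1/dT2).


dT1/dT2 = 1.3017
ln(dT1/dT2) = 0.2636
LMTD = 22.7360 / 0.2636 = 86.2361 K

86.2361 K


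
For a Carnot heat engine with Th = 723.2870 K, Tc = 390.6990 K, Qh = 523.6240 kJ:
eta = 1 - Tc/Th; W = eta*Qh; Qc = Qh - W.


eta = 1 - 390.6990/723.2870 = 0.4598
W = 0.4598 * 523.6240 = 240.7773 kJ
Qc = 523.6240 - 240.7773 = 282.8467 kJ

eta = 45.9829%, W = 240.7773 kJ, Qc = 282.8467 kJ


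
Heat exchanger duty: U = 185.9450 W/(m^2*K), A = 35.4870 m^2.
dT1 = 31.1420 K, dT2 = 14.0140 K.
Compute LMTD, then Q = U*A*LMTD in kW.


LMTD = 21.4502 K
Q = 185.9450 * 35.4870 * 21.4502 = 141541.9649 W = 141.5420 kW

141.5420 kW


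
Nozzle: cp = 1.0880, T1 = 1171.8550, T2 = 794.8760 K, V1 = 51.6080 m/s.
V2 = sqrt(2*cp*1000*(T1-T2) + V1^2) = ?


dT = 376.9790 K
2*cp*1000*dT = 820306.3040
V1^2 = 2663.3857
V2 = sqrt(822969.6897) = 907.1768 m/s

907.1768 m/s


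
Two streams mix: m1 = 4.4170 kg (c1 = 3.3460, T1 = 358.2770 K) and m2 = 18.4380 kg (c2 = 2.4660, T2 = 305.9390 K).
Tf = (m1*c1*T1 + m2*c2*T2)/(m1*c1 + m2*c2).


num = 19205.5443
den = 60.2474
Tf = 318.7780 K

318.7780 K


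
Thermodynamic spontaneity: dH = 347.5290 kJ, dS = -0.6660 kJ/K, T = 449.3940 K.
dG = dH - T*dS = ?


T*dS = 449.3940 * -0.6660 = -299.2964 kJ
dG = 347.5290 + 299.2964 = 646.8254 kJ (non-spontaneous)

dG = 646.8254 kJ, non-spontaneous


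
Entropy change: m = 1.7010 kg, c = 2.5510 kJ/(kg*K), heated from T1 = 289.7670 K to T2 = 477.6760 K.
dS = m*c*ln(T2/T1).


T2/T1 = 1.6485
ln(T2/T1) = 0.4999
dS = 1.7010 * 2.5510 * 0.4999 = 2.1690 kJ/K

2.1690 kJ/K


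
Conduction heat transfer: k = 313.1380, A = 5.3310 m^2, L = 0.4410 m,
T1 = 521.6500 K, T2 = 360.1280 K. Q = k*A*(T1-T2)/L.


dT = 161.5220 K
Q = 313.1380 * 5.3310 * 161.5220 / 0.4410 = 611417.0566 W

611417.0566 W


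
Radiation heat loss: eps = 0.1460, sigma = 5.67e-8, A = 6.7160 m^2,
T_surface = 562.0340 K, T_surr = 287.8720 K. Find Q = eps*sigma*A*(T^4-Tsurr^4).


T^4 = 9.9782e+10
Tsurr^4 = 6.8675e+09
Q = 0.1460 * 5.67e-8 * 6.7160 * 9.2914e+10 = 5165.6881 W

5165.6881 W


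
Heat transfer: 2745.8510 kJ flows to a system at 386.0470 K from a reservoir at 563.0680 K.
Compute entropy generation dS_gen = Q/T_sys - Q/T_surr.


dS_sys = 2745.8510/386.0470 = 7.1127 kJ/K
dS_surr = -2745.8510/563.0680 = -4.8766 kJ/K
dS_gen = 7.1127 - 4.8766 = 2.2361 kJ/K (irreversible)

dS_gen = 2.2361 kJ/K, irreversible


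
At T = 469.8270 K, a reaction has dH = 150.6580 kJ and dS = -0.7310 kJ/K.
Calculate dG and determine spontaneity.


T*dS = 469.8270 * -0.7310 = -343.4435 kJ
dG = 150.6580 + 343.4435 = 494.1015 kJ (non-spontaneous)

dG = 494.1015 kJ, non-spontaneous


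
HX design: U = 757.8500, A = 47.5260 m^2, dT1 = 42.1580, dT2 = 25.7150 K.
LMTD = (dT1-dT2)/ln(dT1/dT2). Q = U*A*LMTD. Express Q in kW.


LMTD = 33.2619 K
Q = 757.8500 * 47.5260 * 33.2619 = 1198011.6728 W = 1198.0117 kW

1198.0117 kW


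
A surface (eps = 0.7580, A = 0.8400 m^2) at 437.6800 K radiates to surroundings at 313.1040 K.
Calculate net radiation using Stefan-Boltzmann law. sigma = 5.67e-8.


T^4 = 3.6697e+10
Tsurr^4 = 9.6107e+09
Q = 0.7580 * 5.67e-8 * 0.8400 * 2.7086e+10 = 977.8592 W

977.8592 W


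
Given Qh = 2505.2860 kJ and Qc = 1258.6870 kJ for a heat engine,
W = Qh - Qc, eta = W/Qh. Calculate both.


W = 2505.2860 - 1258.6870 = 1246.5990 kJ
eta = 1246.5990 / 2505.2860 = 0.4976 = 49.7588%

W = 1246.5990 kJ, eta = 49.7588%


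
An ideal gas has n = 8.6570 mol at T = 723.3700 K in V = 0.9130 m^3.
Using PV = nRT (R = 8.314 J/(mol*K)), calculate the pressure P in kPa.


P = nRT/V = 8.6570 * 8.314 * 723.3700 / 0.9130
= 52064.0479 / 0.9130 = 57025.2442 Pa = 57.0252 kPa

57.0252 kPa


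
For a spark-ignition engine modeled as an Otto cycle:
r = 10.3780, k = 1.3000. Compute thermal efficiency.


r^(k-1) = 2.0176
eta = 1 - 1/2.0176 = 0.5044 = 50.4361%

50.4361%


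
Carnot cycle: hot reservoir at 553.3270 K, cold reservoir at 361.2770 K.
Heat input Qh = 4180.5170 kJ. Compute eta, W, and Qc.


eta = 1 - 361.2770/553.3270 = 0.3471
W = 0.3471 * 4180.5170 = 1450.9834 kJ
Qc = 4180.5170 - 1450.9834 = 2729.5336 kJ

eta = 34.7082%, W = 1450.9834 kJ, Qc = 2729.5336 kJ


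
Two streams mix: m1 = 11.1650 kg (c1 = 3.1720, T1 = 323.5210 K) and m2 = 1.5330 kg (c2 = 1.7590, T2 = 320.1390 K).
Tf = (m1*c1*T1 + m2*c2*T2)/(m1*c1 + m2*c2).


num = 12320.8890
den = 38.1119
Tf = 323.2817 K

323.2817 K


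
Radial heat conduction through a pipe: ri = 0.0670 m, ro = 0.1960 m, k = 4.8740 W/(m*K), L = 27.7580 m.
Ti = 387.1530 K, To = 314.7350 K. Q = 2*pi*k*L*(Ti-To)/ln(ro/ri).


dT = 72.4180 K
ln(ro/ri) = 1.0734
Q = 2*pi*4.8740*27.7580*72.4180 / 1.0734 = 57349.4930 W

57349.4930 W


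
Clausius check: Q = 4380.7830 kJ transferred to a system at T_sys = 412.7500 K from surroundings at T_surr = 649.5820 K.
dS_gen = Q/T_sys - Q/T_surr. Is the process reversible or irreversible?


dS_sys = 4380.7830/412.7500 = 10.6136 kJ/K
dS_surr = -4380.7830/649.5820 = -6.7440 kJ/K
dS_gen = 10.6136 - 6.7440 = 3.8696 kJ/K (irreversible)

dS_gen = 3.8696 kJ/K, irreversible


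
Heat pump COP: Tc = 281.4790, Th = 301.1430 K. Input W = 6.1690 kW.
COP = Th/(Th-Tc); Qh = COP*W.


COP = 301.1430 / 19.6640 = 15.3144
Qh = 15.3144 * 6.1690 = 94.4747 kW

COP = 15.3144, Qh = 94.4747 kW


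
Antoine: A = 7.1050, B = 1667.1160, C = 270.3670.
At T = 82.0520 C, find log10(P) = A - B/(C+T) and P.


C+T = 352.4190
B/(C+T) = 4.7305
log10(P) = 7.1050 - 4.7305 = 2.3745
P = 10^2.3745 = 236.8677 mmHg

236.8677 mmHg


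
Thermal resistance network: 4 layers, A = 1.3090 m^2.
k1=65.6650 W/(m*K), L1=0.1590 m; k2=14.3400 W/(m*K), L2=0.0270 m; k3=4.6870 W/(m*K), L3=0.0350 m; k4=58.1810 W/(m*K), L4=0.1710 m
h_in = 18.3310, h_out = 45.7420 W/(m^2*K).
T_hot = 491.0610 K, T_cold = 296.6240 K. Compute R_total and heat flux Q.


R_conv_in = 1/(18.3310*1.3090) = 0.0417
R_1 = 0.1590/(65.6650*1.3090) = 0.0018
R_2 = 0.0270/(14.3400*1.3090) = 0.0014
R_3 = 0.0350/(4.6870*1.3090) = 0.0057
R_4 = 0.1710/(58.1810*1.3090) = 0.0022
R_conv_out = 1/(45.7420*1.3090) = 0.0167
R_total = 0.0696 K/W
Q = 194.4370 / 0.0696 = 2793.0668 W

R_total = 0.0696 K/W, Q = 2793.0668 W


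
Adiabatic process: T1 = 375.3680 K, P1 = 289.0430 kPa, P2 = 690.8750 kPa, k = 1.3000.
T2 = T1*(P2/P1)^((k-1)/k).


(k-1)/k = 0.2308
(P2/P1)^exp = 1.2227
T2 = 375.3680 * 1.2227 = 458.9748 K

458.9748 K


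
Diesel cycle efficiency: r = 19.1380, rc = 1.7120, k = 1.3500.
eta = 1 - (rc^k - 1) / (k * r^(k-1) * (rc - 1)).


r^(k-1) = 2.8097
rc^k = 2.0665
eta = 0.6051 = 60.5113%

60.5113%


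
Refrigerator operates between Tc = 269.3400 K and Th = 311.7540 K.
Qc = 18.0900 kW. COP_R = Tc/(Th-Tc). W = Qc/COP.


COP = 269.3400 / 42.4140 = 6.3503
W = 18.0900 / 6.3503 = 2.8487 kW

COP = 6.3503, W = 2.8487 kW


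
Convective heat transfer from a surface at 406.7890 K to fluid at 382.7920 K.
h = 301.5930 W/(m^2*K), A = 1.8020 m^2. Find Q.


dT = 23.9970 K
Q = 301.5930 * 1.8020 * 23.9970 = 13041.6637 W

13041.6637 W


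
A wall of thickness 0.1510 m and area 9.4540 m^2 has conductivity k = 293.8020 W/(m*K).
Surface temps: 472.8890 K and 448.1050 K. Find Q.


dT = 24.7840 K
Q = 293.8020 * 9.4540 * 24.7840 / 0.1510 = 455894.9683 W

455894.9683 W


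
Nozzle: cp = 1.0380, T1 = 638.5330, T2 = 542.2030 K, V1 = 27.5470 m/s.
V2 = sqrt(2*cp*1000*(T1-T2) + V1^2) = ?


dT = 96.3300 K
2*cp*1000*dT = 199981.0800
V1^2 = 758.8372
V2 = sqrt(200739.9172) = 448.0401 m/s

448.0401 m/s


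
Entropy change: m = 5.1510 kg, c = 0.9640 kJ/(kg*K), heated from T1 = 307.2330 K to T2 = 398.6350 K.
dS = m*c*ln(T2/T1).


T2/T1 = 1.2975
ln(T2/T1) = 0.2604
dS = 5.1510 * 0.9640 * 0.2604 = 1.2932 kJ/K

1.2932 kJ/K


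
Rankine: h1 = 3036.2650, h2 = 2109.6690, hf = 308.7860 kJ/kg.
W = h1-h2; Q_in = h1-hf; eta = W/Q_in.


W = 926.5960 kJ/kg
Q_in = 2727.4790 kJ/kg
eta = 0.3397 = 33.9726%

eta = 33.9726%


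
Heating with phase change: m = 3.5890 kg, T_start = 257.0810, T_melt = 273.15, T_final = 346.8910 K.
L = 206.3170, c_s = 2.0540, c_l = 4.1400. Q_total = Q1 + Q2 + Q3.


Q1 (sensible, solid) = 3.5890 * 2.0540 * 16.0690 = 118.4576 kJ
Q2 (latent) = 3.5890 * 206.3170 = 740.4717 kJ
Q3 (sensible, liquid) = 3.5890 * 4.1400 * 73.7410 = 1095.6777 kJ
Q_total = 1954.6070 kJ

1954.6070 kJ


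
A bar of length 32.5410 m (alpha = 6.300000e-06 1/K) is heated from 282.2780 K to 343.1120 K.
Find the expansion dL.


dT = 60.8340 K
dL = 6.300000e-06 * 32.5410 * 60.8340 = 0.012471 m
L_final = 32.553471 m

dL = 0.012471 m


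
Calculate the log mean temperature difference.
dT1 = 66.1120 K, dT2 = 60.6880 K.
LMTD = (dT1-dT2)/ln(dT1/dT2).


dT1/dT2 = 1.0894
ln(dT1/dT2) = 0.0856
LMTD = 5.4240 / 0.0856 = 63.3613 K

63.3613 K


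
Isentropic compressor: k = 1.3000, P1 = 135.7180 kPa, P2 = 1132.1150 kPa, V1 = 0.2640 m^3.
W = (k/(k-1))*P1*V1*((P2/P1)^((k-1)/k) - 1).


(k-1)/k = 0.2308
(P2/P1)^exp = 1.6315
W = 4.3333 * 135.7180 * 0.2640 * (1.6315 - 1) = 98.0533 kJ

98.0533 kJ


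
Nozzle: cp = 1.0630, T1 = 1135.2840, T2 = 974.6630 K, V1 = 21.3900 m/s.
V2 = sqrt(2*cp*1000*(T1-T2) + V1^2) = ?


dT = 160.6210 K
2*cp*1000*dT = 341480.2460
V1^2 = 457.5321
V2 = sqrt(341937.7781) = 584.7545 m/s

584.7545 m/s


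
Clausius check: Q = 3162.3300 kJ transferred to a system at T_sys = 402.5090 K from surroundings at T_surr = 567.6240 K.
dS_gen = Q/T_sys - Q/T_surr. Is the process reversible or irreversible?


dS_sys = 3162.3300/402.5090 = 7.8565 kJ/K
dS_surr = -3162.3300/567.6240 = -5.5712 kJ/K
dS_gen = 7.8565 - 5.5712 = 2.2854 kJ/K (irreversible)

dS_gen = 2.2854 kJ/K, irreversible


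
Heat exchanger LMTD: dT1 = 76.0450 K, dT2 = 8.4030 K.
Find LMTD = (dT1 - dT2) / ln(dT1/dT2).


dT1/dT2 = 9.0497
ln(dT1/dT2) = 2.2027
LMTD = 67.6420 / 2.2027 = 30.7082 K

30.7082 K


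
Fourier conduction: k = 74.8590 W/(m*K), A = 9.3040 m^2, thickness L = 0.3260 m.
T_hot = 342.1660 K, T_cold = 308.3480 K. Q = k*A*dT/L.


dT = 33.8180 K
Q = 74.8590 * 9.3040 * 33.8180 / 0.3260 = 72251.0300 W

72251.0300 W


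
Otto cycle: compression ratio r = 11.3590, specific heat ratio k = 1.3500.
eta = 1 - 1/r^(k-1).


r^(k-1) = 2.3408
eta = 1 - 1/2.3408 = 0.5728 = 57.2800%

57.2800%


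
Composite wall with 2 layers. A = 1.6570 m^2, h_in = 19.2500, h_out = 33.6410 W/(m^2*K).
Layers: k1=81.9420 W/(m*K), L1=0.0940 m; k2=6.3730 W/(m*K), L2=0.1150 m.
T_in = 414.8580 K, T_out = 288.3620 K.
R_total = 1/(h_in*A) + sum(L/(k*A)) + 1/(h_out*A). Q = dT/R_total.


R_conv_in = 1/(19.2500*1.6570) = 0.0314
R_1 = 0.0940/(81.9420*1.6570) = 0.0007
R_2 = 0.1150/(6.3730*1.6570) = 0.0109
R_conv_out = 1/(33.6410*1.6570) = 0.0179
R_total = 0.0609 K/W
Q = 126.4960 / 0.0609 = 2078.0488 W

R_total = 0.0609 K/W, Q = 2078.0488 W


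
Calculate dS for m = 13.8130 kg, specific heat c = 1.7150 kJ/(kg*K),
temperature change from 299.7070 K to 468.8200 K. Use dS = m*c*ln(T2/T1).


T2/T1 = 1.5643
ln(T2/T1) = 0.4474
dS = 13.8130 * 1.7150 * 0.4474 = 10.5989 kJ/K

10.5989 kJ/K


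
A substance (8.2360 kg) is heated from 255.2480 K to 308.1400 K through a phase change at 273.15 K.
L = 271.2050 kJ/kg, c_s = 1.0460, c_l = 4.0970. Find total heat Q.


Q1 (sensible, solid) = 8.2360 * 1.0460 * 17.9020 = 154.2232 kJ
Q2 (latent) = 8.2360 * 271.2050 = 2233.6444 kJ
Q3 (sensible, liquid) = 8.2360 * 4.0970 * 34.9900 = 1180.6638 kJ
Q_total = 3568.5313 kJ

3568.5313 kJ


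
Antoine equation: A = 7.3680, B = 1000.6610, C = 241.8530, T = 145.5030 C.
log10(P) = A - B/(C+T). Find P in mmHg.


C+T = 387.3560
B/(C+T) = 2.5833
log10(P) = 7.3680 - 2.5833 = 4.7847
P = 10^4.7847 = 60910.0619 mmHg

60910.0619 mmHg


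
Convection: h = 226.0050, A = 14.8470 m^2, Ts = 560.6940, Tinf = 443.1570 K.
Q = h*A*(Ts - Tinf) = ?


dT = 117.5370 K
Q = 226.0050 * 14.8470 * 117.5370 = 394394.9610 W

394394.9610 W


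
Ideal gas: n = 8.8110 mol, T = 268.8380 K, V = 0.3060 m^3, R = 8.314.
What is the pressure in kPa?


P = nRT/V = 8.8110 * 8.314 * 268.8380 / 0.3060
= 19693.6347 / 0.3060 = 64358.2832 Pa = 64.3583 kPa

64.3583 kPa


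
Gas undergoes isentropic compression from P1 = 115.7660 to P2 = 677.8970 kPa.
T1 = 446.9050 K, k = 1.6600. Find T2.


(k-1)/k = 0.3976
(P2/P1)^exp = 2.0192
T2 = 446.9050 * 2.0192 = 902.3992 K

902.3992 K


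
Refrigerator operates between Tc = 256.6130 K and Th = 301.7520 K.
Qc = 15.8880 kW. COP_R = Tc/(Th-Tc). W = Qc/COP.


COP = 256.6130 / 45.1390 = 5.6850
W = 15.8880 / 5.6850 = 2.7947 kW

COP = 5.6850, W = 2.7947 kW


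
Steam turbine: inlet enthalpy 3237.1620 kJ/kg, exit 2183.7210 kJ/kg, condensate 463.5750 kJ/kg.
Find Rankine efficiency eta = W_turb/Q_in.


W = 1053.4410 kJ/kg
Q_in = 2773.5870 kJ/kg
eta = 0.3798 = 37.9812%

eta = 37.9812%


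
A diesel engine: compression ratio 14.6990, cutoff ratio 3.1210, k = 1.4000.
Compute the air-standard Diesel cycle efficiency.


r^(k-1) = 2.9303
rc^k = 4.9205
eta = 0.5494 = 54.9432%

54.9432%


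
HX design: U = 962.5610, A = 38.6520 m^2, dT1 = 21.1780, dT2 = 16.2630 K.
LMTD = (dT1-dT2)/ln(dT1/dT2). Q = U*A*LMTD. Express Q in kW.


LMTD = 18.6125 K
Q = 962.5610 * 38.6520 * 18.6125 = 692475.1068 W = 692.4751 kW

692.4751 kW


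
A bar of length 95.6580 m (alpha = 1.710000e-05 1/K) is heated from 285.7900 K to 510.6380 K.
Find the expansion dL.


dT = 224.8480 K
dL = 1.710000e-05 * 95.6580 * 224.8480 = 0.367796 m
L_final = 96.025796 m

dL = 0.367796 m


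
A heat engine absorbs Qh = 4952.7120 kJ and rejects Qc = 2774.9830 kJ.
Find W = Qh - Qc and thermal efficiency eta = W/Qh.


W = 4952.7120 - 2774.9830 = 2177.7290 kJ
eta = 2177.7290 / 4952.7120 = 0.4397 = 43.9704%

W = 2177.7290 kJ, eta = 43.9704%


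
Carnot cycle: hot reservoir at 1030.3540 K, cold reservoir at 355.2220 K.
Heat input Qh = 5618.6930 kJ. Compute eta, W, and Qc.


eta = 1 - 355.2220/1030.3540 = 0.6552
W = 0.6552 * 5618.6930 = 3681.6079 kJ
Qc = 5618.6930 - 3681.6079 = 1937.0851 kJ

eta = 65.5243%, W = 3681.6079 kJ, Qc = 1937.0851 kJ


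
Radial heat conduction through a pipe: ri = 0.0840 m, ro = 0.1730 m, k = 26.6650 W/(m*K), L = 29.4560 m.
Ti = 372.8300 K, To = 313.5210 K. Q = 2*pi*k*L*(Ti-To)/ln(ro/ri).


dT = 59.3090 K
ln(ro/ri) = 0.7225
Q = 2*pi*26.6650*29.4560*59.3090 / 0.7225 = 405128.8099 W

405128.8099 W


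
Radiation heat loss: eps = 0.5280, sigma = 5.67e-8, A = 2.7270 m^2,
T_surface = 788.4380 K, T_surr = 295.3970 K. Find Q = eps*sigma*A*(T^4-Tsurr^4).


T^4 = 3.8643e+11
Tsurr^4 = 7.6142e+09
Q = 0.5280 * 5.67e-8 * 2.7270 * 3.7882e+11 = 30926.4126 W

30926.4126 W


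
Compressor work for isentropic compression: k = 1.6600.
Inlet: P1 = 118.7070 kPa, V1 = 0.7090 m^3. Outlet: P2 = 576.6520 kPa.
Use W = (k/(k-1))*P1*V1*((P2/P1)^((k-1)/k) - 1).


(k-1)/k = 0.3976
(P2/P1)^exp = 1.8747
W = 2.5152 * 118.7070 * 0.7090 * (1.8747 - 1) = 185.1495 kJ

185.1495 kJ


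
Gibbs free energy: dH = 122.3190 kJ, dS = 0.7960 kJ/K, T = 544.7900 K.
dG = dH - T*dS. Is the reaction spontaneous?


T*dS = 544.7900 * 0.7960 = 433.6528 kJ
dG = 122.3190 - 433.6528 = -311.3338 kJ (spontaneous)

dG = -311.3338 kJ, spontaneous


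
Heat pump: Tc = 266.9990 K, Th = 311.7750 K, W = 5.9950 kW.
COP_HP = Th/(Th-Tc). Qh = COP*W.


COP = 311.7750 / 44.7760 = 6.9630
Qh = 6.9630 * 5.9950 = 41.7431 kW

COP = 6.9630, Qh = 41.7431 kW


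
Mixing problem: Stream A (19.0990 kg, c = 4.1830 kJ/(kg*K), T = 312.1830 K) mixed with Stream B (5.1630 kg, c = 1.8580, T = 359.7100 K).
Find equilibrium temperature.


num = 28391.2941
den = 89.4840
Tf = 317.2780 K

317.2780 K


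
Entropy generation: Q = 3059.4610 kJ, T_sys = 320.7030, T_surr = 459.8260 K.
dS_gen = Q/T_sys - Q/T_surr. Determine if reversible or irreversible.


dS_sys = 3059.4610/320.7030 = 9.5399 kJ/K
dS_surr = -3059.4610/459.8260 = -6.6535 kJ/K
dS_gen = 9.5399 - 6.6535 = 2.8863 kJ/K (irreversible)

dS_gen = 2.8863 kJ/K, irreversible


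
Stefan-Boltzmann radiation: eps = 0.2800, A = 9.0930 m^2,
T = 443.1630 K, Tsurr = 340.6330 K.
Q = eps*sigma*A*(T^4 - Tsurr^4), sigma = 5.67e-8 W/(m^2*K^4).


T^4 = 3.8570e+10
Tsurr^4 = 1.3463e+10
Q = 0.2800 * 5.67e-8 * 9.0930 * 2.5107e+10 = 3624.4913 W

3624.4913 W


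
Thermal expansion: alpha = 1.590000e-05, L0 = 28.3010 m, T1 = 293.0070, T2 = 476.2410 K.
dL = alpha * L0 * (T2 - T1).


dT = 183.2340 K
dL = 1.590000e-05 * 28.3010 * 183.2340 = 0.082453 m
L_final = 28.383453 m

dL = 0.082453 m


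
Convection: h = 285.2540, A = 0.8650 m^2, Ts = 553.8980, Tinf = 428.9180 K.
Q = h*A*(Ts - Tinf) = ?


dT = 124.9800 K
Q = 285.2540 * 0.8650 * 124.9800 = 30838.1539 W

30838.1539 W


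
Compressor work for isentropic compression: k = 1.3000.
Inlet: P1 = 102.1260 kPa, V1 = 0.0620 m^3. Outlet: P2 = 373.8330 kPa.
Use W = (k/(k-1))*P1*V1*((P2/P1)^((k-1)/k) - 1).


(k-1)/k = 0.2308
(P2/P1)^exp = 1.3491
W = 4.3333 * 102.1260 * 0.0620 * (1.3491 - 1) = 9.5789 kJ

9.5789 kJ


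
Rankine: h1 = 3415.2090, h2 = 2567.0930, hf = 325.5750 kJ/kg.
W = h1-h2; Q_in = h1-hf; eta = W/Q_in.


W = 848.1160 kJ/kg
Q_in = 3089.6340 kJ/kg
eta = 0.2745 = 27.4504%

eta = 27.4504%


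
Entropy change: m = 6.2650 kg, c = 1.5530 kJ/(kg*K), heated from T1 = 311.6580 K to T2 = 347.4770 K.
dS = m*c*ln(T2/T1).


T2/T1 = 1.1149
ln(T2/T1) = 0.1088
dS = 6.2650 * 1.5530 * 0.1088 = 1.0585 kJ/K

1.0585 kJ/K


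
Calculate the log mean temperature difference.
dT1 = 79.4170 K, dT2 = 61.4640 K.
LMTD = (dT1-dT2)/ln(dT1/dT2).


dT1/dT2 = 1.2921
ln(dT1/dT2) = 0.2563
LMTD = 17.9530 / 0.2563 = 70.0575 K

70.0575 K


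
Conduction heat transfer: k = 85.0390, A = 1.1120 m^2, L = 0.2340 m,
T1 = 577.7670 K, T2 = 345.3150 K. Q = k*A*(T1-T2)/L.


dT = 232.4520 K
Q = 85.0390 * 1.1120 * 232.4520 / 0.2340 = 93937.7950 W

93937.7950 W


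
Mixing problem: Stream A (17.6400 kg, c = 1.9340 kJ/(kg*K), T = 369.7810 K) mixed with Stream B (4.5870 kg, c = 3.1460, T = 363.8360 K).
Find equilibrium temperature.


num = 17865.7687
den = 48.5465
Tf = 368.0138 K

368.0138 K


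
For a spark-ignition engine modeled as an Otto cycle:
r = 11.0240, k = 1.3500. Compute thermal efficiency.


r^(k-1) = 2.3164
eta = 1 - 1/2.3164 = 0.5683 = 56.8301%

56.8301%


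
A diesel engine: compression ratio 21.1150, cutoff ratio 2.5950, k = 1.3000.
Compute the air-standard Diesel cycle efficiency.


r^(k-1) = 2.4968
rc^k = 3.4544
eta = 0.5259 = 52.5897%

52.5897%


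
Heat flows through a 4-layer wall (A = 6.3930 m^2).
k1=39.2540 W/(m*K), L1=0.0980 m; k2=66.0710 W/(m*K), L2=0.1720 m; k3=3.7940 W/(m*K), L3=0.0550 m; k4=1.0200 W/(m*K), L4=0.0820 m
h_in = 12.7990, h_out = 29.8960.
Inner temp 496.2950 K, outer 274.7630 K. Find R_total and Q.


R_conv_in = 1/(12.7990*6.3930) = 0.0122
R_1 = 0.0980/(39.2540*6.3930) = 0.0004
R_2 = 0.1720/(66.0710*6.3930) = 0.0004
R_3 = 0.0550/(3.7940*6.3930) = 0.0023
R_4 = 0.0820/(1.0200*6.3930) = 0.0126
R_conv_out = 1/(29.8960*6.3930) = 0.0052
R_total = 0.0331 K/W
Q = 221.5320 / 0.0331 = 6694.0546 W

R_total = 0.0331 K/W, Q = 6694.0546 W


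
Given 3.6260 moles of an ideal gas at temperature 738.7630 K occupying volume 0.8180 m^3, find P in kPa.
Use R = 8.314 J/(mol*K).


P = nRT/V = 3.6260 * 8.314 * 738.7630 / 0.8180
= 22271.1661 / 0.8180 = 27226.3644 Pa = 27.2264 kPa

27.2264 kPa


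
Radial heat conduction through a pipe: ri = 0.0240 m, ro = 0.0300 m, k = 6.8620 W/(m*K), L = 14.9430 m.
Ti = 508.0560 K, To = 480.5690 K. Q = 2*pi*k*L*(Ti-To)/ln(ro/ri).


dT = 27.4870 K
ln(ro/ri) = 0.2231
Q = 2*pi*6.8620*14.9430*27.4870 / 0.2231 = 79361.7764 W

79361.7764 W


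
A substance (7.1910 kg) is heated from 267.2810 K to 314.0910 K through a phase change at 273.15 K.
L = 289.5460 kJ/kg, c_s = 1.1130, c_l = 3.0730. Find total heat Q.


Q1 (sensible, solid) = 7.1910 * 1.1130 * 5.8690 = 46.9730 kJ
Q2 (latent) = 7.1910 * 289.5460 = 2082.1253 kJ
Q3 (sensible, liquid) = 7.1910 * 3.0730 * 40.9410 = 904.7119 kJ
Q_total = 3033.8102 kJ

3033.8102 kJ


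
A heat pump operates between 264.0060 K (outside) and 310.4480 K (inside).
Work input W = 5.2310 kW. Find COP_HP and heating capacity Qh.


COP = 310.4480 / 46.4420 = 6.6846
Qh = 6.6846 * 5.2310 = 34.9673 kW

COP = 6.6846, Qh = 34.9673 kW


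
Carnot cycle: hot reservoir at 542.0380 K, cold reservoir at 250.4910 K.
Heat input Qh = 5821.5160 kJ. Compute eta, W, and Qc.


eta = 1 - 250.4910/542.0380 = 0.5379
W = 0.5379 * 5821.5160 = 3131.2298 kJ
Qc = 5821.5160 - 3131.2298 = 2690.2862 kJ

eta = 53.7872%, W = 3131.2298 kJ, Qc = 2690.2862 kJ


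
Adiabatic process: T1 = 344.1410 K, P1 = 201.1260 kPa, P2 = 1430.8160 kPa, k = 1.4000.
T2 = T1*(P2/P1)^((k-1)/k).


(k-1)/k = 0.2857
(P2/P1)^exp = 1.7517
T2 = 344.1410 * 1.7517 = 602.8344 K

602.8344 K


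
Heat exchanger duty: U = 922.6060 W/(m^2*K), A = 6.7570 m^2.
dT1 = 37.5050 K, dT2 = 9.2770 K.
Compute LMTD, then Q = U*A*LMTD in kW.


LMTD = 20.2071 K
Q = 922.6060 * 6.7570 * 20.2071 = 125971.9293 W = 125.9719 kW

125.9719 kW


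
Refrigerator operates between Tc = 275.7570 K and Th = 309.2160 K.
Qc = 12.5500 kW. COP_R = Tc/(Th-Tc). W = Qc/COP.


COP = 275.7570 / 33.4590 = 8.2416
W = 12.5500 / 8.2416 = 1.5228 kW

COP = 8.2416, W = 1.5228 kW


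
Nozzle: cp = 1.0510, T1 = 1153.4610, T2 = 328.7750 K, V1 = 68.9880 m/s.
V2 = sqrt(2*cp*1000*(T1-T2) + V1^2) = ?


dT = 824.6860 K
2*cp*1000*dT = 1733489.9720
V1^2 = 4759.3441
V2 = sqrt(1738249.3161) = 1318.4268 m/s

1318.4268 m/s


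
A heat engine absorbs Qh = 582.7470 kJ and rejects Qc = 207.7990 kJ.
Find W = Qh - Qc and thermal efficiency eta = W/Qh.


W = 582.7470 - 207.7990 = 374.9480 kJ
eta = 374.9480 / 582.7470 = 0.6434 = 64.3415%

W = 374.9480 kJ, eta = 64.3415%


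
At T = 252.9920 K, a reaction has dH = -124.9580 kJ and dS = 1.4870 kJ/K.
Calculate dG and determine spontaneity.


T*dS = 252.9920 * 1.4870 = 376.1991 kJ
dG = -124.9580 - 376.1991 = -501.1571 kJ (spontaneous)

dG = -501.1571 kJ, spontaneous


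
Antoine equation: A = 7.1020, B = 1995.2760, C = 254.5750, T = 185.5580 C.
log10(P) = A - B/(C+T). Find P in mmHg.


C+T = 440.1330
B/(C+T) = 4.5333
log10(P) = 7.1020 - 4.5333 = 2.5687
P = 10^2.5687 = 370.3839 mmHg

370.3839 mmHg


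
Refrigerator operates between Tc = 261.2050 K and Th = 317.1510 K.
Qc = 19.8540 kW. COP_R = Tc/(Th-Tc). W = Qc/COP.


COP = 261.2050 / 55.9460 = 4.6689
W = 19.8540 / 4.6689 = 4.2524 kW

COP = 4.6689, W = 4.2524 kW


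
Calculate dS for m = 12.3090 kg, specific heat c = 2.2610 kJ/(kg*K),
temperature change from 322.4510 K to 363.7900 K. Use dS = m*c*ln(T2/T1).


T2/T1 = 1.1282
ln(T2/T1) = 0.1206
dS = 12.3090 * 2.2610 * 0.1206 = 3.3571 kJ/K

3.3571 kJ/K


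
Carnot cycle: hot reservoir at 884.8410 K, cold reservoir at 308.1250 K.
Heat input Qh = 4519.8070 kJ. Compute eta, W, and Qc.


eta = 1 - 308.1250/884.8410 = 0.6518
W = 0.6518 * 4519.8070 = 2945.8909 kJ
Qc = 4519.8070 - 2945.8909 = 1573.9161 kJ

eta = 65.1774%, W = 2945.8909 kJ, Qc = 1573.9161 kJ


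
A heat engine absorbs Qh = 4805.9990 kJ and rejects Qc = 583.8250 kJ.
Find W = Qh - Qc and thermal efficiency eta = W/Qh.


W = 4805.9990 - 583.8250 = 4222.1740 kJ
eta = 4222.1740 / 4805.9990 = 0.8785 = 87.8522%

W = 4222.1740 kJ, eta = 87.8522%


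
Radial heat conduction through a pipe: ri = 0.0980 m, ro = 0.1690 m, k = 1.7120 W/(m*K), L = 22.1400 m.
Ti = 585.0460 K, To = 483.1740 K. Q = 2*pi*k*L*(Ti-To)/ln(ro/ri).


dT = 101.8720 K
ln(ro/ri) = 0.5449
Q = 2*pi*1.7120*22.1400*101.8720 / 0.5449 = 44521.9702 W

44521.9702 W


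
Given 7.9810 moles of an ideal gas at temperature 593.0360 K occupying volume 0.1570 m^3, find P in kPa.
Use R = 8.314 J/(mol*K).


P = nRT/V = 7.9810 * 8.314 * 593.0360 / 0.1570
= 39350.3309 / 0.1570 = 250639.0504 Pa = 250.6391 kPa

250.6391 kPa


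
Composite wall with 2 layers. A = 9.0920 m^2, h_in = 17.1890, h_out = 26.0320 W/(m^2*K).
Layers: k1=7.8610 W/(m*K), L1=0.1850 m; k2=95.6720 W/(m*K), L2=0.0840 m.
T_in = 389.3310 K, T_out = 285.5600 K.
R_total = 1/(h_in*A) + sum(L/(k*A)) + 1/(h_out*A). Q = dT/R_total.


R_conv_in = 1/(17.1890*9.0920) = 0.0064
R_1 = 0.1850/(7.8610*9.0920) = 0.0026
R_2 = 0.0840/(95.6720*9.0920) = 9.6568e-05
R_conv_out = 1/(26.0320*9.0920) = 0.0042
R_total = 0.0133 K/W
Q = 103.7710 / 0.0133 = 7797.2174 W

R_total = 0.0133 K/W, Q = 7797.2174 W


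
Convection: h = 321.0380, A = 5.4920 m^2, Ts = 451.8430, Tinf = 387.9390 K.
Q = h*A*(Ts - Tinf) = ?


dT = 63.9040 K
Q = 321.0380 * 5.4920 * 63.9040 = 112671.7430 W

112671.7430 W


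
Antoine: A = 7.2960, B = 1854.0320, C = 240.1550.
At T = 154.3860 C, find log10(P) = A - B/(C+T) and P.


C+T = 394.5410
B/(C+T) = 4.6992
log10(P) = 7.2960 - 4.6992 = 2.5968
P = 10^2.5968 = 395.1732 mmHg

395.1732 mmHg


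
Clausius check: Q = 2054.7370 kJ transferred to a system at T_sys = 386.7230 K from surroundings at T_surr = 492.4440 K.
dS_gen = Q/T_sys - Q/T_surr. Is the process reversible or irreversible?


dS_sys = 2054.7370/386.7230 = 5.3132 kJ/K
dS_surr = -2054.7370/492.4440 = -4.1725 kJ/K
dS_gen = 5.3132 - 4.1725 = 1.1407 kJ/K (irreversible)

dS_gen = 1.1407 kJ/K, irreversible


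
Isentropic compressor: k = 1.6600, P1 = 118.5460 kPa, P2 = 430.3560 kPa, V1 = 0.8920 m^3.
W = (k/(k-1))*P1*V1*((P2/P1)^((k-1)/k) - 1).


(k-1)/k = 0.3976
(P2/P1)^exp = 1.6697
W = 2.5152 * 118.5460 * 0.8920 * (1.6697 - 1) = 178.1017 kJ

178.1017 kJ


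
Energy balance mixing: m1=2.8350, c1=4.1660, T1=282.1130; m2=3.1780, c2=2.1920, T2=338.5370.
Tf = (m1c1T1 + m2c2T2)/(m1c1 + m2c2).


num = 5690.2349
den = 18.7768
Tf = 303.0463 K

303.0463 K


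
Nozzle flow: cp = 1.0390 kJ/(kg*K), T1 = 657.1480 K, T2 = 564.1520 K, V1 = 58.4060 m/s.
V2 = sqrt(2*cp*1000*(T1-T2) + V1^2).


dT = 92.9960 K
2*cp*1000*dT = 193245.6880
V1^2 = 3411.2608
V2 = sqrt(196656.9488) = 443.4602 m/s

443.4602 m/s


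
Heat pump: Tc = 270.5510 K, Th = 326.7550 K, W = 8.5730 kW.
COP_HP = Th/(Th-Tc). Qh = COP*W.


COP = 326.7550 / 56.2040 = 5.8137
Qh = 5.8137 * 8.5730 = 49.8411 kW

COP = 5.8137, Qh = 49.8411 kW


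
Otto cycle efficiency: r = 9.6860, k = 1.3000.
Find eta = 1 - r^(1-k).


r^(k-1) = 1.9763
eta = 1 - 1/1.9763 = 0.4940 = 49.3993%

49.3993%


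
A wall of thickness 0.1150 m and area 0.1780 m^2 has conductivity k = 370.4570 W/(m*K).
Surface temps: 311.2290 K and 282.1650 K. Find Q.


dT = 29.0640 K
Q = 370.4570 * 0.1780 * 29.0640 / 0.1150 = 16665.3850 W

16665.3850 W


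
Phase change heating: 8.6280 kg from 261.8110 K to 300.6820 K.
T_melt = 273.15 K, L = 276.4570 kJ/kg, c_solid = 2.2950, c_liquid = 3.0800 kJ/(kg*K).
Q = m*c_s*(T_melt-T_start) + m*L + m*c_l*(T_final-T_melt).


Q1 (sensible, solid) = 8.6280 * 2.2950 * 11.3390 = 224.5265 kJ
Q2 (latent) = 8.6280 * 276.4570 = 2385.2710 kJ
Q3 (sensible, liquid) = 8.6280 * 3.0800 * 27.5320 = 731.6420 kJ
Q_total = 3341.4395 kJ

3341.4395 kJ


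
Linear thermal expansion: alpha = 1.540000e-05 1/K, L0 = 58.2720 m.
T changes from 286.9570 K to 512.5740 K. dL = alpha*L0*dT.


dT = 225.6170 K
dL = 1.540000e-05 * 58.2720 * 225.6170 = 0.202466 m
L_final = 58.474466 m

dL = 0.202466 m


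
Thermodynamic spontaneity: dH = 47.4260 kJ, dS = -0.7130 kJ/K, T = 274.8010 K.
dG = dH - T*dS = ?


T*dS = 274.8010 * -0.7130 = -195.9331 kJ
dG = 47.4260 + 195.9331 = 243.3591 kJ (non-spontaneous)

dG = 243.3591 kJ, non-spontaneous


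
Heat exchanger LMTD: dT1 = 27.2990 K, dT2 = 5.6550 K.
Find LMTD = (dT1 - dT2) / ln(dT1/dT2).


dT1/dT2 = 4.8274
ln(dT1/dT2) = 1.5743
LMTD = 21.6440 / 1.5743 = 13.7482 K

13.7482 K


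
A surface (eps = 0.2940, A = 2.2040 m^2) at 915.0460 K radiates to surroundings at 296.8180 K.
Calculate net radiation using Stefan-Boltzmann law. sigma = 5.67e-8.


T^4 = 7.0109e+11
Tsurr^4 = 7.7618e+09
Q = 0.2940 * 5.67e-8 * 2.2040 * 6.9332e+11 = 25472.9224 W

25472.9224 W


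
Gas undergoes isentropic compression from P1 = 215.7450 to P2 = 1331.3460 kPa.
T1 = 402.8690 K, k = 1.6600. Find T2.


(k-1)/k = 0.3976
(P2/P1)^exp = 2.0617
T2 = 402.8690 * 2.0617 = 830.6144 K

830.6144 K


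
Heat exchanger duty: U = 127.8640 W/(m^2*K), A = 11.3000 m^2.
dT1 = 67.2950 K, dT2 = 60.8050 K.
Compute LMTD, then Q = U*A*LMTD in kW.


LMTD = 63.9952 K
Q = 127.8640 * 11.3000 * 63.9952 = 92464.2536 W = 92.4643 kW

92.4643 kW


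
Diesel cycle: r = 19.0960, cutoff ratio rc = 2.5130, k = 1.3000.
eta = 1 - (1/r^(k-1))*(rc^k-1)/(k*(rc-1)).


r^(k-1) = 2.4226
rc^k = 3.3132
eta = 0.5145 = 51.4542%

51.4542%


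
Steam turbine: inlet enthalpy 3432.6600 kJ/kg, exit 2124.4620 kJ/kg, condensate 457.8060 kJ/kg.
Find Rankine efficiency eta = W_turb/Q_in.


W = 1308.1980 kJ/kg
Q_in = 2974.8540 kJ/kg
eta = 0.4398 = 43.9752%

eta = 43.9752%


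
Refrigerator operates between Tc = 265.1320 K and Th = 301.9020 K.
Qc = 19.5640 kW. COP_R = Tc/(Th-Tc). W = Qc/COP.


COP = 265.1320 / 36.7700 = 7.2106
W = 19.5640 / 7.2106 = 2.7132 kW

COP = 7.2106, W = 2.7132 kW


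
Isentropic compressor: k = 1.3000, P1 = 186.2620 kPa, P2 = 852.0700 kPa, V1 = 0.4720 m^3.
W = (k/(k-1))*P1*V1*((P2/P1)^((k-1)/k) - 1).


(k-1)/k = 0.2308
(P2/P1)^exp = 1.4203
W = 4.3333 * 186.2620 * 0.4720 * (1.4203 - 1) = 160.1315 kJ

160.1315 kJ


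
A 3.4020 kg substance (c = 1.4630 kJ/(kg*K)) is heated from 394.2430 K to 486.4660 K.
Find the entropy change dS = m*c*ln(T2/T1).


T2/T1 = 1.2339
ln(T2/T1) = 0.2102
dS = 3.4020 * 1.4630 * 0.2102 = 1.0462 kJ/K

1.0462 kJ/K


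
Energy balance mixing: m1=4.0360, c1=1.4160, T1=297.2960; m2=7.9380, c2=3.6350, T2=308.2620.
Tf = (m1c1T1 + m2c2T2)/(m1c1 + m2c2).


num = 10593.8255
den = 34.5696
Tf = 306.4491 K

306.4491 K


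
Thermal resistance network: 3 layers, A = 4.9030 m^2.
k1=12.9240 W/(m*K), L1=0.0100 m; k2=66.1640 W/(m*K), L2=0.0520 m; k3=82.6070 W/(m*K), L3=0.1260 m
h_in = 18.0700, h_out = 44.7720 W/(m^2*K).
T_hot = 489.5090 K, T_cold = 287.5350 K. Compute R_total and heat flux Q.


R_conv_in = 1/(18.0700*4.9030) = 0.0113
R_1 = 0.0100/(12.9240*4.9030) = 0.0002
R_2 = 0.0520/(66.1640*4.9030) = 0.0002
R_3 = 0.1260/(82.6070*4.9030) = 0.0003
R_conv_out = 1/(44.7720*4.9030) = 0.0046
R_total = 0.0165 K/W
Q = 201.9740 / 0.0165 = 12261.8854 W

R_total = 0.0165 K/W, Q = 12261.8854 W


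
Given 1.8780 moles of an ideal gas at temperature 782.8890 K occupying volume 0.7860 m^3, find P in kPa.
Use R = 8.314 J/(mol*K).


P = nRT/V = 1.8780 * 8.314 * 782.8890 / 0.7860
= 12223.7877 / 0.7860 = 15551.8928 Pa = 15.5519 kPa

15.5519 kPa


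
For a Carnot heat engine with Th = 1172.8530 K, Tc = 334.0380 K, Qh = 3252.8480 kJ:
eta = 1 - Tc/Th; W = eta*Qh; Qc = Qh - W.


eta = 1 - 334.0380/1172.8530 = 0.7152
W = 0.7152 * 3252.8480 = 2326.4106 kJ
Qc = 3252.8480 - 2326.4106 = 926.4374 kJ

eta = 71.5192%, W = 2326.4106 kJ, Qc = 926.4374 kJ


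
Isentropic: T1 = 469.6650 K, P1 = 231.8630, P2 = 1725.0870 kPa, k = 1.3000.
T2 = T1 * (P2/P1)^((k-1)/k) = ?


(k-1)/k = 0.2308
(P2/P1)^exp = 1.5890
T2 = 469.6650 * 1.5890 = 746.3146 K

746.3146 K


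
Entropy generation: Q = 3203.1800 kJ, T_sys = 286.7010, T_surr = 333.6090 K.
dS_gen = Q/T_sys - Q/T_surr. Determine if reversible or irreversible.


dS_sys = 3203.1800/286.7010 = 11.1725 kJ/K
dS_surr = -3203.1800/333.6090 = -9.6016 kJ/K
dS_gen = 11.1725 - 9.6016 = 1.5709 kJ/K (irreversible)

dS_gen = 1.5709 kJ/K, irreversible


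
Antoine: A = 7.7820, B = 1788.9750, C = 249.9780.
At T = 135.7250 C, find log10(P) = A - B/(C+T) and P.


C+T = 385.7030
B/(C+T) = 4.6382
log10(P) = 7.7820 - 4.6382 = 3.1438
P = 10^3.1438 = 1392.4543 mmHg

1392.4543 mmHg


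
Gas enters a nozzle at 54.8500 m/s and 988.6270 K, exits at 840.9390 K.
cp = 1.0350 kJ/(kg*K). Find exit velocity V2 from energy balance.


dT = 147.6880 K
2*cp*1000*dT = 305714.1600
V1^2 = 3008.5225
V2 = sqrt(308722.6825) = 555.6282 m/s

555.6282 m/s


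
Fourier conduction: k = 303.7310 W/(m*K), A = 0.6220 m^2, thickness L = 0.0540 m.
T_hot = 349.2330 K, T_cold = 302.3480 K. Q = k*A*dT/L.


dT = 46.8850 K
Q = 303.7310 * 0.6220 * 46.8850 / 0.0540 = 164028.6329 W

164028.6329 W


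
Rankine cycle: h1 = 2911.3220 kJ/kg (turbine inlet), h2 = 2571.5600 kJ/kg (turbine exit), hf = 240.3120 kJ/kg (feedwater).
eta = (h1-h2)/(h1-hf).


W = 339.7620 kJ/kg
Q_in = 2671.0100 kJ/kg
eta = 0.1272 = 12.7204%

eta = 12.7204%


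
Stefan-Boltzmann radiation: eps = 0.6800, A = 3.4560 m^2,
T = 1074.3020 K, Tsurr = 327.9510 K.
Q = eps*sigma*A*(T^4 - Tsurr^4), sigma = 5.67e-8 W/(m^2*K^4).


T^4 = 1.3320e+12
Tsurr^4 = 1.1567e+10
Q = 0.6800 * 5.67e-8 * 3.4560 * 1.3204e+12 = 175947.5672 W

175947.5672 W


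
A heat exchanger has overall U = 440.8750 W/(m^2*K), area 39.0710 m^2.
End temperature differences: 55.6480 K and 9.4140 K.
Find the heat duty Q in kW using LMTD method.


LMTD = 26.0202 K
Q = 440.8750 * 39.0710 * 26.0202 = 448209.5881 W = 448.2096 kW

448.2096 kW


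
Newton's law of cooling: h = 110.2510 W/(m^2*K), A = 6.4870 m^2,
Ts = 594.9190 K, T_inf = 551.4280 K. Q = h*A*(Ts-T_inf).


dT = 43.4910 K
Q = 110.2510 * 6.4870 * 43.4910 = 31104.6865 W

31104.6865 W


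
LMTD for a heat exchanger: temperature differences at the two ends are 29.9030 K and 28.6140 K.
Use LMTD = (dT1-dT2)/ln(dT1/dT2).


dT1/dT2 = 1.0450
ln(dT1/dT2) = 0.0441
LMTD = 1.2890 / 0.0441 = 29.2538 K

29.2538 K


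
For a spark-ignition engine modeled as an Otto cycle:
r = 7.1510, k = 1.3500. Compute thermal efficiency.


r^(k-1) = 1.9908
eta = 1 - 1/1.9908 = 0.4977 = 49.7690%

49.7690%


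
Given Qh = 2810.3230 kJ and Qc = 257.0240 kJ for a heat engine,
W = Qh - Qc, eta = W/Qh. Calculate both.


W = 2810.3230 - 257.0240 = 2553.2990 kJ
eta = 2553.2990 / 2810.3230 = 0.9085 = 90.8543%

W = 2553.2990 kJ, eta = 90.8543%


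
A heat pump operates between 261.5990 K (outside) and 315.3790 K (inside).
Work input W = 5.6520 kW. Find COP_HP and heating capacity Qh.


COP = 315.3790 / 53.7800 = 5.8642
Qh = 5.8642 * 5.6520 = 33.1447 kW

COP = 5.8642, Qh = 33.1447 kW


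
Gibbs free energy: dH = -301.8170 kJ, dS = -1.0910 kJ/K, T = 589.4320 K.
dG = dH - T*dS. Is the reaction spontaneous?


T*dS = 589.4320 * -1.0910 = -643.0703 kJ
dG = -301.8170 + 643.0703 = 341.2533 kJ (non-spontaneous)

dG = 341.2533 kJ, non-spontaneous


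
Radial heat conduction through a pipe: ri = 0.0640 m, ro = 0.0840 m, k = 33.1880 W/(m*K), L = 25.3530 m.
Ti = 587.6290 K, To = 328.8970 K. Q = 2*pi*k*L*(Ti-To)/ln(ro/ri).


dT = 258.7320 K
ln(ro/ri) = 0.2719
Q = 2*pi*33.1880*25.3530*258.7320 / 0.2719 = 5030108.9901 W

5030108.9901 W


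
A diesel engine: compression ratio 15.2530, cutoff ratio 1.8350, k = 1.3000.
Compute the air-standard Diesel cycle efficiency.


r^(k-1) = 2.2647
rc^k = 2.2015
eta = 0.5112 = 51.1232%

51.1232%


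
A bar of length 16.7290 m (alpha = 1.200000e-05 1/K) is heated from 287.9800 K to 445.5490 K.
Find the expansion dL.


dT = 157.5690 K
dL = 1.200000e-05 * 16.7290 * 157.5690 = 0.031632 m
L_final = 16.760632 m

dL = 0.031632 m


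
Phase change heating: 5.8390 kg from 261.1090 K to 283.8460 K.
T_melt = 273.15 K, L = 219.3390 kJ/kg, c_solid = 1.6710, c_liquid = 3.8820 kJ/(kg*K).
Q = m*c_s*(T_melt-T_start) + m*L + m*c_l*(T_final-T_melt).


Q1 (sensible, solid) = 5.8390 * 1.6710 * 12.0410 = 117.4837 kJ
Q2 (latent) = 5.8390 * 219.3390 = 1280.7204 kJ
Q3 (sensible, liquid) = 5.8390 * 3.8820 * 10.6960 = 242.4462 kJ
Q_total = 1640.6503 kJ

1640.6503 kJ


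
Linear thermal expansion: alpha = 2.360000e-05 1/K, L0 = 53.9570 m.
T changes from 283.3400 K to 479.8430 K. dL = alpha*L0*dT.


dT = 196.5030 K
dL = 2.360000e-05 * 53.9570 * 196.5030 = 0.250224 m
L_final = 54.207224 m

dL = 0.250224 m


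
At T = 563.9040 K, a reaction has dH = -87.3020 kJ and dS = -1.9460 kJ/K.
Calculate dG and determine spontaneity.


T*dS = 563.9040 * -1.9460 = -1097.3572 kJ
dG = -87.3020 + 1097.3572 = 1010.0552 kJ (non-spontaneous)

dG = 1010.0552 kJ, non-spontaneous


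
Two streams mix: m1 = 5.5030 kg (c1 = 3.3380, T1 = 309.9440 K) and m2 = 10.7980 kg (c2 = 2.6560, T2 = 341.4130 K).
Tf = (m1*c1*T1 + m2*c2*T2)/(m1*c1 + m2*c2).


num = 15484.9157
den = 47.0485
Tf = 329.1266 K

329.1266 K


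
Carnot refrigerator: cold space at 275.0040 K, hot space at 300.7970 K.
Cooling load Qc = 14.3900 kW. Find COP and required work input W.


COP = 275.0040 / 25.7930 = 10.6620
W = 14.3900 / 10.6620 = 1.3497 kW

COP = 10.6620, W = 1.3497 kW


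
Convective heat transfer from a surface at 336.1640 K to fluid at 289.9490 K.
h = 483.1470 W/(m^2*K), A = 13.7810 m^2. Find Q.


dT = 46.2150 K
Q = 483.1470 * 13.7810 * 46.2150 = 307710.9686 W

307710.9686 W


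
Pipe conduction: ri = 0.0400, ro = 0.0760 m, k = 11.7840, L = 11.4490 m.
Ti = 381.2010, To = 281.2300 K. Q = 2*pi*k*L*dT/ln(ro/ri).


dT = 99.9710 K
ln(ro/ri) = 0.6419
Q = 2*pi*11.7840*11.4490*99.9710 / 0.6419 = 132031.6403 W

132031.6403 W


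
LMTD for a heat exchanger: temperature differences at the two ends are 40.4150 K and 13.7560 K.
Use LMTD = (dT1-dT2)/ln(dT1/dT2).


dT1/dT2 = 2.9380
ln(dT1/dT2) = 1.0777
LMTD = 26.6590 / 1.0777 = 24.7363 K

24.7363 K


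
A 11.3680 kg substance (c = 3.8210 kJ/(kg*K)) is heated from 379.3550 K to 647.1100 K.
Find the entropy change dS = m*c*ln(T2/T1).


T2/T1 = 1.7058
ln(T2/T1) = 0.5340
dS = 11.3680 * 3.8210 * 0.5340 = 23.1973 kJ/K

23.1973 kJ/K
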